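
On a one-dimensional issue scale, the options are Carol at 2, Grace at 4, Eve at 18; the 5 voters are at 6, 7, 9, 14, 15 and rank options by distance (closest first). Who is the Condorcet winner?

Grace

With single-peaked preferences on a line, the Condorcet winner is the candidate closest to the median voter.
The median voter (position 9) is closest to Grace at 4.
Check: Grace vs Carol — voters closer to Grace: 5 of 5.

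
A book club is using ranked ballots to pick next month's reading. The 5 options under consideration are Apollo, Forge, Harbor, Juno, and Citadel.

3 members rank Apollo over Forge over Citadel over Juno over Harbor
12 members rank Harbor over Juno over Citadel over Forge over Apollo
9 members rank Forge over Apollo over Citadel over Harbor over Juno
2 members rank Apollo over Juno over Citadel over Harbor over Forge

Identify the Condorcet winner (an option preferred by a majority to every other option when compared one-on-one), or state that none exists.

Head-to-head results (26 voters total):
Apollo vs Forge: Forge wins 21–5.
Apollo vs Harbor: Apollo wins 14–12.
Apollo vs Juno: Apollo wins 14–12.
Apollo vs Citadel: Apollo wins 14–12.
Forge vs Harbor: Harbor wins 14–12.
Forge vs Juno: Juno wins 14–12.
Forge vs Citadel: Citadel wins 14–12.
Harbor vs Juno: Harbor wins 21–5.
Harbor vs Citadel: Citadel wins 14–12.
Juno vs Citadel: Juno wins 14–12.
No candidate beats all others: Apollo beats Harbor beats Forge beats Apollo, a majority cycle.

None — there is no Condorcet winner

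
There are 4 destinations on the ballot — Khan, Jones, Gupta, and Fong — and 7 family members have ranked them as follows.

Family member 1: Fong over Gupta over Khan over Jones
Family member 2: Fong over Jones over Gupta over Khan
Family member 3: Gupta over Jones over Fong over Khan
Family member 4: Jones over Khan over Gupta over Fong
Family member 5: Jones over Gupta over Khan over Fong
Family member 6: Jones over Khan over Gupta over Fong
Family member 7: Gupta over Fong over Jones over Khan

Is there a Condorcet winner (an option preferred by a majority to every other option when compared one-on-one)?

Yes

Head-to-head results (7 voters total):
Khan vs Jones: Jones wins 6–1.
Khan vs Gupta: Gupta wins 5–2.
Khan vs Fong: Fong wins 4–3.
Jones vs Gupta: Jones wins 4–3.
Jones vs Fong: Jones wins 4–3.
Gupta vs Fong: Gupta wins 5–2.
Jones beats each rival — Khan (6–1), Gupta (4–3), Fong (4–3) — so Jones is the Condorcet winner.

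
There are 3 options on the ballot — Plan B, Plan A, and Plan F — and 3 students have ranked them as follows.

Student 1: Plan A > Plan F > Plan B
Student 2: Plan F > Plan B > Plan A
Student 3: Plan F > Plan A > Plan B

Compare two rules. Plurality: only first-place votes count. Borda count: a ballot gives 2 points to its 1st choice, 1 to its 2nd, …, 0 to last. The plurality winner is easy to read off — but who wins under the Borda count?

Plan F

Plurality first-place counts: Plan B 0, Plan A 1, Plan F 2 → Plan F.
Borda totals: Plan B 1, Plan A 3, Plan F 5 → Plan F.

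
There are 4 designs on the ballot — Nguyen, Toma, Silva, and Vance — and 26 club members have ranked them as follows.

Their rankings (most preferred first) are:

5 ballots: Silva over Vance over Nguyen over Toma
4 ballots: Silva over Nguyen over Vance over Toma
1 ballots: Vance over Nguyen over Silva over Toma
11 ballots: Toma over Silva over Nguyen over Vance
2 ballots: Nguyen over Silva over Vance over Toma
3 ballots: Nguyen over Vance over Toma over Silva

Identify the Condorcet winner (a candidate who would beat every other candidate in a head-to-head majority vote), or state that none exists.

Head-to-head results (26 voters total):
Nguyen vs Toma: Nguyen wins 15–11.
Nguyen vs Silva: Silva wins 20–6.
Nguyen vs Vance: Nguyen wins 20–6.
Toma vs Silva: Toma wins 14–12.
Toma vs Vance: Vance wins 15–11.
Silva vs Vance: Silva wins 22–4.
No candidate beats all others: Nguyen beats Toma beats Silva beats Nguyen, a majority cycle.

No Condorcet winner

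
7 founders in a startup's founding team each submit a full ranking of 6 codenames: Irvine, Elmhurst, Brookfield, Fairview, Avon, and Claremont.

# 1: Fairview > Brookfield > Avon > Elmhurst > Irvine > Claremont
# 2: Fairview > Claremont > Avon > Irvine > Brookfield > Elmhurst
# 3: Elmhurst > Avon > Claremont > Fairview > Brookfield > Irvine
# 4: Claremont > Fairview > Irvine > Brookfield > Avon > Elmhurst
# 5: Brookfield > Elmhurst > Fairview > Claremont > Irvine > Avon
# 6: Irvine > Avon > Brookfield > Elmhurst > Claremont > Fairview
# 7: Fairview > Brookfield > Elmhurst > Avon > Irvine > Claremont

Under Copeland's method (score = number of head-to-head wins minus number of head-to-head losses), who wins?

Pairwise results:
  Irvine vs Elmhurst: Elmhurst wins 4–3.
  Irvine vs Brookfield: Brookfield wins 4–3.
  Irvine vs Fairview: Fairview wins 6–1.
  Irvine vs Avon: Avon wins 4–3.
  Irvine vs Claremont: Claremont wins 4–3.
  Elmhurst vs Brookfield: Brookfield wins 6–1.
  Elmhurst vs Fairview: Fairview wins 4–3.
  Elmhurst vs Avon: Avon wins 4–3.
  Elmhurst vs Claremont: Elmhurst wins 5–2.
  Brookfield vs Fairview: Fairview wins 5–2.
  Brookfield vs Avon: Brookfield wins 4–3.
  Brookfield vs Claremont: Brookfield wins 4–3.
  Fairview vs Avon: Fairview wins 5–2.
  Fairview vs Claremont: Fairview wins 4–3.
  Avon vs Claremont: Avon wins 4–3.
Copeland scores (wins − losses):
  Irvine: 0 − 5 = -5
  Elmhurst: 2 − 3 = -1
  Brookfield: 4 − 1 = 3
  Fairview: 5 − 0 = 5
  Avon: 3 − 2 = 1
  Claremont: 1 − 4 = -3
Fairview has the best Copeland score.

Fairview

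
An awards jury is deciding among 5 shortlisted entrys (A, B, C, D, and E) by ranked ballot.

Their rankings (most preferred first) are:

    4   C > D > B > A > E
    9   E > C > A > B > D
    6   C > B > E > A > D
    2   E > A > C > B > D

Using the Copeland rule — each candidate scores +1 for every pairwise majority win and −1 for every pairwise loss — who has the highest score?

E

Pairwise results:
  A vs B: A wins 11–10.
  A vs C: C wins 19–2.
  A vs D: A wins 17–4.
  A vs E: E wins 17–4.
  B vs C: C wins 21–0.
  B vs D: B wins 17–4.
  B vs E: E wins 11–10.
  C vs D: C wins 21–0.
  C vs E: E wins 11–10.
  D vs E: E wins 17–4.
Copeland scores (wins − losses):
  A: 2 − 2 = 0
  B: 1 − 3 = -2
  C: 3 − 1 = 2
  D: 0 − 4 = -4
  E: 4 − 0 = 4
E has the best Copeland score.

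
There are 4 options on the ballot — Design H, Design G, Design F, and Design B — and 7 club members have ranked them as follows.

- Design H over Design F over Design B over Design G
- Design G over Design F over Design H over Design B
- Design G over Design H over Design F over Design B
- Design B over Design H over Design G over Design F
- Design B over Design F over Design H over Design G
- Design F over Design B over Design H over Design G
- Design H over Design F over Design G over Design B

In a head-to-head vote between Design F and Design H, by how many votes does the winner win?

Ballots ranking Design F above Design H: 3.
Ballots ranking Design H above Design F: 4.
Design H wins 4–3, a margin of 1.

1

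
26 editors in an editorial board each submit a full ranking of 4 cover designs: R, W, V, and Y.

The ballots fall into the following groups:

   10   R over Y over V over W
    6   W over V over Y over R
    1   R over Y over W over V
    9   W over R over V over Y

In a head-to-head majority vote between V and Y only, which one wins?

V

Ballots ranking V above Y: 6+9 = 15.
Ballots ranking Y above V: 10+1 = 11.
V wins the head-to-head, 15–11.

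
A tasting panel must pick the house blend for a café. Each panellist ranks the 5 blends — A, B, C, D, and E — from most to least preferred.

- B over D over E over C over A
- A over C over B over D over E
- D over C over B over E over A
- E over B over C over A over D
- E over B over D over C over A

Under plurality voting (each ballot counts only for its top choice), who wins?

First-place vote totals:
  A: 1
  B: 1
  C: 0
  D: 1
  E: 2
E has the most first-place votes.

E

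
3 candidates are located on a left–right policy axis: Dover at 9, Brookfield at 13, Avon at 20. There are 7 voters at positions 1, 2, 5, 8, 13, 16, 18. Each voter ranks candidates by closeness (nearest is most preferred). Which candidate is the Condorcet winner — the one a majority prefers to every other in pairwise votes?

Dover

With single-peaked preferences on a line, the Condorcet winner is the candidate closest to the median voter.
The median voter (position 8) is closest to Dover at 9.
Check: Dover vs Avon — voters closer to Dover: 5 of 7.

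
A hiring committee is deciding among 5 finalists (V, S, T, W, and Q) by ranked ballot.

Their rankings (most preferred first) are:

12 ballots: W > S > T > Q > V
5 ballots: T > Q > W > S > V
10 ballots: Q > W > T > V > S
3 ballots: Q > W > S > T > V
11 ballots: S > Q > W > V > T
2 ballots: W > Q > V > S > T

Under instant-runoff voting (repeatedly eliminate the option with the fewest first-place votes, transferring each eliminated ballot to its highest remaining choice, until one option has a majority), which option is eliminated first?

V

Round 1: W 14, Q 13, S 11, T 5, V 0. V has the fewest and is eliminated.
Round 2: W 14, Q 13, S 11, T 5. T has the fewest and is eliminated.
Round 3: Q 18, W 14, S 11. S has the fewest and is eliminated.
Round 4: Q 29, W 14. Q has a majority.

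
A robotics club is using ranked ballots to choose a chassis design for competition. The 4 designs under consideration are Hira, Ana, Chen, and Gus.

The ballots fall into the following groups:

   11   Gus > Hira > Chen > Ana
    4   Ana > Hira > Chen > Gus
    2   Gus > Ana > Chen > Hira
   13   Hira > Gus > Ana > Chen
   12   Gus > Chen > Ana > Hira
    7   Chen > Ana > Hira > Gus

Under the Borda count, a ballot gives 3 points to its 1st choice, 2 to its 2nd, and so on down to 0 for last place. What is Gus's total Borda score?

Borda scores:
  Hira: 11·2 + 4·2 + 2·0 + 13·3 + 12·0 + 7·1 = 76
  Ana: 11·0 + 4·3 + 2·2 + 13·1 + 12·1 + 7·2 = 55
  Chen: 11·1 + 4·1 + 2·1 + 13·0 + 12·2 + 7·3 = 62
  Gus: 11·3 + 4·0 + 2·3 + 13·2 + 12·3 + 7·0 = 101

101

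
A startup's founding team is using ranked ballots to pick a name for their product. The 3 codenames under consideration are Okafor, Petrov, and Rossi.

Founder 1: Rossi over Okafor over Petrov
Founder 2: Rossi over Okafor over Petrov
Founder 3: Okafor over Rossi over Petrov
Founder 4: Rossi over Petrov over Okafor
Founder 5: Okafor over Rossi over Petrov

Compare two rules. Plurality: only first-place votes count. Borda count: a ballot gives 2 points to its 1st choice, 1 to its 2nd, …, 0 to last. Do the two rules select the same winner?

Plurality first-place counts: Okafor 2, Petrov 0, Rossi 3 → Rossi.
Borda totals: Okafor 6, Petrov 1, Rossi 8 → Rossi.
The two rules agree on Rossi.

Yes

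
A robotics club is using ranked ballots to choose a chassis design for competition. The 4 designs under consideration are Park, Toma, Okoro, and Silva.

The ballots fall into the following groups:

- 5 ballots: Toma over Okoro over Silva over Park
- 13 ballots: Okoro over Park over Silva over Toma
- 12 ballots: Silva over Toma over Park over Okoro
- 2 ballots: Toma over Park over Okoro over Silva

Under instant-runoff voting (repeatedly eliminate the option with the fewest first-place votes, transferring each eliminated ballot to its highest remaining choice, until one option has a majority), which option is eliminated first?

Round 1: Okoro 13, Silva 12, Toma 7, Park 0. Park has the fewest and is eliminated.
Round 2: Okoro 13, Silva 12, Toma 7. Toma has the fewest and is eliminated.
Round 3: Okoro 20, Silva 12. Okoro has a majority.

Park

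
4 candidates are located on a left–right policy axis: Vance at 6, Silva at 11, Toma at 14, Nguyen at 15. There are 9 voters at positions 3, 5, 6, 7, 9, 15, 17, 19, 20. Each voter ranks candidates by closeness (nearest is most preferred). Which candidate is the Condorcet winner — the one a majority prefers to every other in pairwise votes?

With single-peaked preferences on a line, the Condorcet winner is the candidate closest to the median voter.
The median voter (position 9) is closest to Silva at 11.
Check: Silva vs Toma — voters closer to Silva: 5 of 9.

Silva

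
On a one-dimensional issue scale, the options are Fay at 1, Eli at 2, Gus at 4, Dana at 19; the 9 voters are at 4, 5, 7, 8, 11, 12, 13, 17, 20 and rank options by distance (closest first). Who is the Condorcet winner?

With single-peaked preferences on a line, the Condorcet winner is the candidate closest to the median voter.
The median voter (position 11) is closest to Gus at 4.
Check: Gus vs Fay — voters closer to Gus: 9 of 9.

Gus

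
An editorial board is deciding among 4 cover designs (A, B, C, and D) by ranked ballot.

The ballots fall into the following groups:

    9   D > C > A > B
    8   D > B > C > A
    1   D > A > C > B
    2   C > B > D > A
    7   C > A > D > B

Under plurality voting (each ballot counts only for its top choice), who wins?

D

First-place vote totals:
  A: 0
  B: 0
  C: 9
  D: 18
D has the most first-place votes.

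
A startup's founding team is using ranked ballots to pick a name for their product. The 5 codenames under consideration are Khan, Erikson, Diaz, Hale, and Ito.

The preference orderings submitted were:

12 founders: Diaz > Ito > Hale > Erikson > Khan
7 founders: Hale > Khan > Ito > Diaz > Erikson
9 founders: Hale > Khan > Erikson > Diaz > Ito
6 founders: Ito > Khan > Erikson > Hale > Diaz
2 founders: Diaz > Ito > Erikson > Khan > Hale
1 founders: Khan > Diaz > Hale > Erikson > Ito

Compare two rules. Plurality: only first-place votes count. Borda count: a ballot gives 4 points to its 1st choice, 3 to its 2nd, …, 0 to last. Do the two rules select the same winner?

Yes

Plurality first-place counts: Khan 1, Erikson 0, Diaz 14, Hale 16, Ito 6 → Hale.
Borda totals: Khan 72, Erikson 47, Diaz 75, Hale 96, Ito 80 → Hale.
The two rules agree on Hale.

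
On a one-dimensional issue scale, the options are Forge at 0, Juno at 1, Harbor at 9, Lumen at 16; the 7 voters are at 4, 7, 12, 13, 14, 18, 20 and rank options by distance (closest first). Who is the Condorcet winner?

With single-peaked preferences on a line, the Condorcet winner is the candidate closest to the median voter.
The median voter (position 13) is closest to Lumen at 16.
Check: Lumen vs Harbor — voters closer to Lumen: 4 of 7.

Lumen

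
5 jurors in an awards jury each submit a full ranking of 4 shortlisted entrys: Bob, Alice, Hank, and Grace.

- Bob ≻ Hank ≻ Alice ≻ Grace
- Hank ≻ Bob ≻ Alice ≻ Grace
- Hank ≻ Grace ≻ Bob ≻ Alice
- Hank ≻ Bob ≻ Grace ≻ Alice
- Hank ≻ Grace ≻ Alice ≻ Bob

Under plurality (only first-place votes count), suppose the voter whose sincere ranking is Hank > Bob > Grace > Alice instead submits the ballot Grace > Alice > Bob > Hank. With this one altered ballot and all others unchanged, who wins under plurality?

First-place totals with the altered ballot: Bob 1, Alice 0, Hank 3, Grace 1.
The winner is unchanged: still Hank.

Hank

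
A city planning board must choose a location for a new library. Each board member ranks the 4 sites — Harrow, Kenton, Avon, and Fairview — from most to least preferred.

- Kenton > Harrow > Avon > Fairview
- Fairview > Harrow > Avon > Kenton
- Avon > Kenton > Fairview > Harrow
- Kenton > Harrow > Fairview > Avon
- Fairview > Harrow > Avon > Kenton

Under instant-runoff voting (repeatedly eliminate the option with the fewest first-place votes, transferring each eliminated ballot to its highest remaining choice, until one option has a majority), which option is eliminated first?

Round 1: Kenton 2, Fairview 2, Avon 1, Harrow 0. Harrow has the fewest and is eliminated.
Round 2: Kenton 2, Fairview 2, Avon 1. Avon has the fewest and is eliminated.
Round 3: Kenton 3, Fairview 2. Kenton has a majority.

Harrow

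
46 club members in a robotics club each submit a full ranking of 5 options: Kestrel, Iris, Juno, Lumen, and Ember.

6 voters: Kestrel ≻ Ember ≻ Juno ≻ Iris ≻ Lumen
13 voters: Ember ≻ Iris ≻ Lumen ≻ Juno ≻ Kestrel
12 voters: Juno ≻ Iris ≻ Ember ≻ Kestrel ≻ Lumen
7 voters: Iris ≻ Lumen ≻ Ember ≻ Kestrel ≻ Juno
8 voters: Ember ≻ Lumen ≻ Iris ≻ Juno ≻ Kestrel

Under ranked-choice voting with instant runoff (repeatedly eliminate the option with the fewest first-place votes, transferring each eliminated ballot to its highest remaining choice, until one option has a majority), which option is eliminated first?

Round 1: Ember 21, Juno 12, Iris 7, Kestrel 6, Lumen 0. Lumen has the fewest and is eliminated.
Round 2: Ember 21, Juno 12, Iris 7, Kestrel 6. Kestrel has the fewest and is eliminated.
Round 3: Ember 27, Juno 12, Iris 7. Ember has a majority.

Lumen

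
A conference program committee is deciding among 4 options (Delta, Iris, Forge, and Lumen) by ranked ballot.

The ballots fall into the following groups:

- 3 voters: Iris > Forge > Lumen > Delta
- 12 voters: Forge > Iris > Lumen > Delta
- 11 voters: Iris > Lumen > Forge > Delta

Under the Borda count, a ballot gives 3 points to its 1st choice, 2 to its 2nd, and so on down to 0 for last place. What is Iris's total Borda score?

Borda scores:
  Delta: 3·0 + 12·0 + 11·0 = 0
  Iris: 3·3 + 12·2 + 11·3 = 66
  Forge: 3·2 + 12·3 + 11·1 = 53
  Lumen: 3·1 + 12·1 + 11·2 = 37

66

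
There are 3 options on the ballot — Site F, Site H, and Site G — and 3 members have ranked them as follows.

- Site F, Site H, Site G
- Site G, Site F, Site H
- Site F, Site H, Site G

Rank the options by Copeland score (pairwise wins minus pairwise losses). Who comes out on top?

Pairwise results:
  Site F vs Site H: Site F wins 3–0.
  Site F vs Site G: Site F wins 2–1.
  Site H vs Site G: Site H wins 2–1.
Copeland scores (wins − losses):
  Site F: 2 − 0 = 2
  Site H: 1 − 1 = 0
  Site G: 0 − 2 = -2
Site F has the best Copeland score.

Site F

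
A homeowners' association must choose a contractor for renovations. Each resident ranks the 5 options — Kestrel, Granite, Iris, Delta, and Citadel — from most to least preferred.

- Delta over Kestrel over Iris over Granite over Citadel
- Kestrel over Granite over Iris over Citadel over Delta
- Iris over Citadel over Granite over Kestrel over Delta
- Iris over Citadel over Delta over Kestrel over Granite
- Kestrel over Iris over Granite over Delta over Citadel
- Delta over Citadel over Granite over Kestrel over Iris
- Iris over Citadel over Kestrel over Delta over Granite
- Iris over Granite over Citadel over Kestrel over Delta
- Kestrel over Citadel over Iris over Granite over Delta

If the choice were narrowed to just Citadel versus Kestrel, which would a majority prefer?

Citadel

Ballots ranking Citadel above Kestrel: 5.
Ballots ranking Kestrel above Citadel: 4.
Citadel wins the head-to-head, 5–4.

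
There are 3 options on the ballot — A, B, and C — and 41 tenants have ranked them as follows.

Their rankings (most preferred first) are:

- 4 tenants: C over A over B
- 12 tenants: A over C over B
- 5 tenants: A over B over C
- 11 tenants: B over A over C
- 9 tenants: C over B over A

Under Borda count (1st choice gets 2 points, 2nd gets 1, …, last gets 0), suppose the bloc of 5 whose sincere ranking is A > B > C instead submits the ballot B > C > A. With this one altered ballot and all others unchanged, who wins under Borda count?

Borda totals with the altered ballot: A 39, B 41, C 43.
The switch changes the winner from A to C.

C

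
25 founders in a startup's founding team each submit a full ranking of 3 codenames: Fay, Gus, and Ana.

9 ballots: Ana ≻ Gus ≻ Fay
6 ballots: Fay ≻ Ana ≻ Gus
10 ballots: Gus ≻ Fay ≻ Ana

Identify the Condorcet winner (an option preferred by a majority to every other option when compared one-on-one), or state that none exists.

Head-to-head results (25 voters total):
Fay vs Gus: Gus wins 19–6.
Fay vs Ana: Fay wins 16–9.
Gus vs Ana: Ana wins 15–10.
No candidate beats all others: Fay beats Ana beats Gus beats Fay, a majority cycle.

There is no Condorcet winner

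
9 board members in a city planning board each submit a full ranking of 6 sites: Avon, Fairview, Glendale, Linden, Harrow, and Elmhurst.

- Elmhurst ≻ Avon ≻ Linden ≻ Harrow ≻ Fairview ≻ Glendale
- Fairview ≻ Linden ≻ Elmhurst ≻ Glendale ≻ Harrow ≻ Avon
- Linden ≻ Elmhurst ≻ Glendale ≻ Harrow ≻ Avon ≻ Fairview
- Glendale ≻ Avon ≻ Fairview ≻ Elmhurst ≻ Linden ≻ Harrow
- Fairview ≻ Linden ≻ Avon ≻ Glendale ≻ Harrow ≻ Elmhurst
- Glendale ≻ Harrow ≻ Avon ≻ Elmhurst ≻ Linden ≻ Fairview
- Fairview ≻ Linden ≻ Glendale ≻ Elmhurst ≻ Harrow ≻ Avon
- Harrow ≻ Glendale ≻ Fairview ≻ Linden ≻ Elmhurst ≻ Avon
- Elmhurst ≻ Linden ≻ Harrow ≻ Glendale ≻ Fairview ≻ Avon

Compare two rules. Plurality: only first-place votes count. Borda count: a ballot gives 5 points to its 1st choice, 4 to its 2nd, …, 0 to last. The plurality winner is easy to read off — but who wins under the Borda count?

Linden

Plurality first-place counts: Avon 0, Fairview 3, Glendale 2, Linden 1, Harrow 1, Elmhurst 2 → Fairview.
Borda totals: Avon 15, Fairview 23, Glendale 26, Linden 28, Harrow 19, Elmhurst 24 → Linden.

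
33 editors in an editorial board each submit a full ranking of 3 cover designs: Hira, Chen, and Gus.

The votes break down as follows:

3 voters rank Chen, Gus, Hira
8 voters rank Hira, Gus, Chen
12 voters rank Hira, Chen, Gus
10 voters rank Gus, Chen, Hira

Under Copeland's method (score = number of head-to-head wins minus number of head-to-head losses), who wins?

Hira

Pairwise results:
  Hira vs Chen: Hira wins 20–13.
  Hira vs Gus: Hira wins 20–13.
  Chen vs Gus: Gus wins 18–15.
Copeland scores (wins − losses):
  Hira: 2 − 0 = 2
  Chen: 0 − 2 = -2
  Gus: 1 − 1 = 0
Hira has the best Copeland score.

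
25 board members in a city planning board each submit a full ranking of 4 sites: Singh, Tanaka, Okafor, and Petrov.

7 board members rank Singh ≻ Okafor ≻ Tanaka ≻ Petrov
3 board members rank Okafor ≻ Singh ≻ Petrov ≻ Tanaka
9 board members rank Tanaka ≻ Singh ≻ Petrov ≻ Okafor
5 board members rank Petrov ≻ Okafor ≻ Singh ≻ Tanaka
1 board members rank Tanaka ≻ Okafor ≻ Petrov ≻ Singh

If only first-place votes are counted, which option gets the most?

Tanaka

First-place vote totals:
  Singh: 7
  Tanaka: 10
  Okafor: 3
  Petrov: 5
Tanaka has the most first-place votes.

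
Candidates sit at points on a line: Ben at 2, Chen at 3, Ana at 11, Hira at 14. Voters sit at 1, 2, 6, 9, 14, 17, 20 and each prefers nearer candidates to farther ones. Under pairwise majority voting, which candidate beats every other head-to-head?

With single-peaked preferences on a line, the Condorcet winner is the candidate closest to the median voter.
The median voter (position 9) is closest to Ana at 11.
Check: Ana vs Ben — voters closer to Ana: 4 of 7.

Ana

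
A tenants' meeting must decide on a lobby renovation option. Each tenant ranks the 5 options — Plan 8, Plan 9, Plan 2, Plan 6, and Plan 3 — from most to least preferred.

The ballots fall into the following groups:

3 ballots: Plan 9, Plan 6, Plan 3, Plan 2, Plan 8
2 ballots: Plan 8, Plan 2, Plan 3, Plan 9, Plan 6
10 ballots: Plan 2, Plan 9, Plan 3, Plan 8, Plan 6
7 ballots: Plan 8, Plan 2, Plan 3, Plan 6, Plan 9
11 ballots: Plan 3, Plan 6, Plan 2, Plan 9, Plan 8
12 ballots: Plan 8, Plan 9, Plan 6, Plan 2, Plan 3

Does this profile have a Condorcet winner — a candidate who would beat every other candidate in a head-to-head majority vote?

Head-to-head results (45 voters total):
Plan 8 vs Plan 9: Plan 9 wins 24–21.
Plan 8 vs Plan 2: Plan 2 wins 24–21.
Plan 8 vs Plan 6: Plan 8 wins 31–14.
Plan 8 vs Plan 3: Plan 3 wins 24–21.
Plan 9 vs Plan 2: Plan 2 wins 30–15.
Plan 9 vs Plan 6: Plan 9 wins 27–18.
Plan 9 vs Plan 3: Plan 9 wins 25–20.
Plan 2 vs Plan 6: Plan 6 wins 26–19.
Plan 2 vs Plan 3: Plan 2 wins 31–14.
Plan 6 vs Plan 3: Plan 3 wins 30–15.
No candidate beats all others: Plan 8 beats Plan 6 beats Plan 2 beats Plan 8, a majority cycle.

No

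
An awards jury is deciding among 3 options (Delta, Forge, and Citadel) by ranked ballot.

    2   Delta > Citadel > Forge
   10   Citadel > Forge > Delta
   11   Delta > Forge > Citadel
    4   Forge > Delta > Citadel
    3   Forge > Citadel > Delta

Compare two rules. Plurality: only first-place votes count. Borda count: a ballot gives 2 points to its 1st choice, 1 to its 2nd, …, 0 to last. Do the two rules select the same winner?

Plurality first-place counts: Delta 13, Forge 7, Citadel 10 → Delta.
Borda totals: Delta 30, Forge 35, Citadel 25 → Forge.
The two rules disagree: plurality picks Delta, Borda picks Forge.

No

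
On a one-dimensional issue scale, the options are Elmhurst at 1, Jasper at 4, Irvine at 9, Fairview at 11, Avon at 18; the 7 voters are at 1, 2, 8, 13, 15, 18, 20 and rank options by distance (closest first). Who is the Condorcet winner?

Fairview

With single-peaked preferences on a line, the Condorcet winner is the candidate closest to the median voter.
The median voter (position 13) is closest to Fairview at 11.
Check: Fairview vs Elmhurst — voters closer to Fairview: 5 of 7.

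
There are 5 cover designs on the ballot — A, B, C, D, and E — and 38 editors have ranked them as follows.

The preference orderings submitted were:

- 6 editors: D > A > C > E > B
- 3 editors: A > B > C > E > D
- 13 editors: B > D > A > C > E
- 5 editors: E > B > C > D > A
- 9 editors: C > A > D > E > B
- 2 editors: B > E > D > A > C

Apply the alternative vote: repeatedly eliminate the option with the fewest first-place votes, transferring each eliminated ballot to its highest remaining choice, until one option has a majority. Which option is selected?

Round 1: B 15, C 9, D 6, E 5, A 3. A has the fewest and is eliminated.
Round 2: B 18, C 9, D 6, E 5. E has the fewest and is eliminated.
Round 3: B 23, C 9, D 6. B has a majority.

B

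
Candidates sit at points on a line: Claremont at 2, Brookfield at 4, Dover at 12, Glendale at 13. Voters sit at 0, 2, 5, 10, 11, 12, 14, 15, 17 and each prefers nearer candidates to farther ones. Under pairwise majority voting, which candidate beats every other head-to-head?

With single-peaked preferences on a line, the Condorcet winner is the candidate closest to the median voter.
The median voter (position 11) is closest to Dover at 12.
Check: Dover vs Glendale — voters closer to Dover: 6 of 9.

Dover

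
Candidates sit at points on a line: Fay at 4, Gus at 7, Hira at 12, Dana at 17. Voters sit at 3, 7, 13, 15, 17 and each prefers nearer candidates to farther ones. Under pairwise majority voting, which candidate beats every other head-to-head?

Hira

With single-peaked preferences on a line, the Condorcet winner is the candidate closest to the median voter.
The median voter (position 13) is closest to Hira at 12.
Check: Hira vs Fay — voters closer to Hira: 3 of 5.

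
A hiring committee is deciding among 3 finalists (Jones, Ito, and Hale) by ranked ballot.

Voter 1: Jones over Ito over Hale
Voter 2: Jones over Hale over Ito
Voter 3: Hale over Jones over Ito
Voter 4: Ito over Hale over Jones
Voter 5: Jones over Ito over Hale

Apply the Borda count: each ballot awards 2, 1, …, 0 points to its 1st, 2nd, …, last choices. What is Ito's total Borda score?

4

Borda scores:
  Jones: 2 + 2 + 1 + 0 + 2 = 7
  Ito: 1 + 0 + 0 + 2 + 1 = 4
  Hale: 0 + 1 + 2 + 1 + 0 = 4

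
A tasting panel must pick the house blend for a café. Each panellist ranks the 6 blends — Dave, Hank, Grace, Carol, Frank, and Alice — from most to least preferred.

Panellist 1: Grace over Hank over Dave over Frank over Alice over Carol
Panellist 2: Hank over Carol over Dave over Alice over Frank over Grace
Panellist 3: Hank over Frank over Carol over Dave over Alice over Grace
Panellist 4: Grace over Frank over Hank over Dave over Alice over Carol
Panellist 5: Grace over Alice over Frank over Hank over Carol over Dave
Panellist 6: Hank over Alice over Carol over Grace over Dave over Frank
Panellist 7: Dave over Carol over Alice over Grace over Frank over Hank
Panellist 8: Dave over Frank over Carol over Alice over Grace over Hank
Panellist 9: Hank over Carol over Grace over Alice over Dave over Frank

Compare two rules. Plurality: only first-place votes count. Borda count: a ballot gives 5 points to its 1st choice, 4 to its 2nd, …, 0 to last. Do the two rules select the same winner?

Yes

Plurality first-place counts: Dave 2, Hank 4, Grace 3, Carol 0, Frank 0, Alice 0 → Hank.
Borda totals: Dave 22, Hank 29, Grace 23, Carol 22, Frank 19, Alice 20 → Hank.
The two rules agree on Hank.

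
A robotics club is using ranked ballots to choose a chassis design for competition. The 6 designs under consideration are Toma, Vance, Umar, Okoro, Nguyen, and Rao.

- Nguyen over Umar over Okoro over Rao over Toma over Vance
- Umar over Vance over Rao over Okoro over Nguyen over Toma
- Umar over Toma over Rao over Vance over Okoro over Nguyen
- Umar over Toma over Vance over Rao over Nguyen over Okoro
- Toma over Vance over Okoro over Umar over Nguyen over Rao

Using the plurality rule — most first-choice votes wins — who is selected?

Umar

First-place vote totals:
  Toma: 1
  Vance: 0
  Umar: 3
  Okoro: 0
  Nguyen: 1
  Rao: 0
Umar has the most first-place votes.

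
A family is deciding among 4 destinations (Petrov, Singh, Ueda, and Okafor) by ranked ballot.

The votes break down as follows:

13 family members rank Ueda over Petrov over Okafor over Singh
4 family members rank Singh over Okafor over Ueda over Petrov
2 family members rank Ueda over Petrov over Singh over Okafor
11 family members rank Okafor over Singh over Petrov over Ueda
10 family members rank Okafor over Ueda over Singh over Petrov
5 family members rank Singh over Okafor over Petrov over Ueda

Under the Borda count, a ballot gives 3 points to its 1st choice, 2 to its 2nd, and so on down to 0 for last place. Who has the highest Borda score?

Borda scores:
  Petrov: 13·2 + 4·0 + 2·2 + 11·1 + 10·0 + 5·1 = 46
  Singh: 13·0 + 4·3 + 2·1 + 11·2 + 10·1 + 5·3 = 61
  Ueda: 13·3 + 4·1 + 2·3 + 11·0 + 10·2 + 5·0 = 69
  Okafor: 13·1 + 4·2 + 2·0 + 11·3 + 10·3 + 5·2 = 94
Okafor has the highest total.

Okafor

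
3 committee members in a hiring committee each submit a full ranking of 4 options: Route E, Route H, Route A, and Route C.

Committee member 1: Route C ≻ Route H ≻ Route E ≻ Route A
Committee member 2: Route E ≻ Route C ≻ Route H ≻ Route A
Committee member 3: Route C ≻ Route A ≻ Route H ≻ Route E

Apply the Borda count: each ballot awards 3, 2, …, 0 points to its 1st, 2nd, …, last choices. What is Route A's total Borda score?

2

Borda scores:
  Route E: 1 + 3 + 0 = 4
  Route H: 2 + 1 + 1 = 4
  Route A: 0 + 0 + 2 = 2
  Route C: 3 + 2 + 3 = 8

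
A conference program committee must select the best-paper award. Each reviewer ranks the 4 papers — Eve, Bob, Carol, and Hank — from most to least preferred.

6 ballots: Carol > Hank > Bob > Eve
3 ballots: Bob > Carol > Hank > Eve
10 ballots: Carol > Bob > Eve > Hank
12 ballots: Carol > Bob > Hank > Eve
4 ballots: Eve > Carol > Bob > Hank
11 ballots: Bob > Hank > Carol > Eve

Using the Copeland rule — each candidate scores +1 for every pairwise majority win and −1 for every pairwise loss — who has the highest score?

Pairwise results:
  Eve vs Bob: Bob wins 42–4.
  Eve vs Carol: Carol wins 42–4.
  Eve vs Hank: Hank wins 32–14.
  Bob vs Carol: Carol wins 32–14.
  Bob vs Hank: Bob wins 40–6.
  Carol vs Hank: Carol wins 35–11.
Copeland scores (wins − losses):
  Eve: 0 − 3 = -3
  Bob: 2 − 1 = 1
  Carol: 3 − 0 = 3
  Hank: 1 − 2 = -1
Carol has the best Copeland score.

Carol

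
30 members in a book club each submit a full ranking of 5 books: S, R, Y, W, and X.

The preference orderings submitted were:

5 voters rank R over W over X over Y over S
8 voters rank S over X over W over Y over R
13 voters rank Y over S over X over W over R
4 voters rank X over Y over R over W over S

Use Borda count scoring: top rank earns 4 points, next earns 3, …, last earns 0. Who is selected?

Y

Borda scores:
  S: 5·0 + 8·4 + 13·3 + 4·0 = 71
  R: 5·4 + 8·0 + 13·0 + 4·2 = 28
  Y: 5·1 + 8·1 + 13·4 + 4·3 = 77
  W: 5·3 + 8·2 + 13·1 + 4·1 = 48
  X: 5·2 + 8·3 + 13·2 + 4·4 = 76
Y has the highest total.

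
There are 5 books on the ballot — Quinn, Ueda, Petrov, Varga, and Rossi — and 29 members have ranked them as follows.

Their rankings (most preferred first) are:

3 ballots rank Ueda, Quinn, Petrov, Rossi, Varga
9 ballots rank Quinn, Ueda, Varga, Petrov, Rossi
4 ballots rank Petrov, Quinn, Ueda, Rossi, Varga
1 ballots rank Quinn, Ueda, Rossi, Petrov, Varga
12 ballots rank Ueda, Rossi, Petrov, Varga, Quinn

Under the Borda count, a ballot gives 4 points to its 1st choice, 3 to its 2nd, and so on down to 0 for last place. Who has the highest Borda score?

Ueda

Borda scores:
  Quinn: 3·3 + 9·4 + 4·3 + 4 + 12·0 = 61
  Ueda: 3·4 + 9·3 + 4·2 + 3 + 12·4 = 98
  Petrov: 3·2 + 9·1 + 4·4 + 1 + 12·2 = 56
  Varga: 3·0 + 9·2 + 4·0 + 0 + 12·1 = 30
  Rossi: 3·1 + 9·0 + 4·1 + 2 + 12·3 = 45
Ueda has the highest total.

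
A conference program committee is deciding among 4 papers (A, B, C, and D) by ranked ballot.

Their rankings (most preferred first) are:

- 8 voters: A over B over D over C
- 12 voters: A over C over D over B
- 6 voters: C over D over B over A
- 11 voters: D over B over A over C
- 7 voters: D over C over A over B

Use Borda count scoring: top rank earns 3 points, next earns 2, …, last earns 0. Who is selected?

Borda scores:
  A: 8·3 + 12·3 + 6·0 + 11·1 + 7·1 = 78
  B: 8·2 + 12·0 + 6·1 + 11·2 + 7·0 = 44
  C: 8·0 + 12·2 + 6·3 + 11·0 + 7·2 = 56
  D: 8·1 + 12·1 + 6·2 + 11·3 + 7·3 = 86
D has the highest total.

D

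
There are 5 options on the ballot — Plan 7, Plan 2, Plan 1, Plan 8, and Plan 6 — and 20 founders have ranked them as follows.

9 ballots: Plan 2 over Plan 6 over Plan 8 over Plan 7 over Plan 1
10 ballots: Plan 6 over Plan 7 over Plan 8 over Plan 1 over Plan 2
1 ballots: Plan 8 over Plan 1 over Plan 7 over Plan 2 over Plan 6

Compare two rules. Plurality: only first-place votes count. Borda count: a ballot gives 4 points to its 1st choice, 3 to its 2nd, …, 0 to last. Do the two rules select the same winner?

Plurality first-place counts: Plan 7 0, Plan 2 9, Plan 1 0, Plan 8 1, Plan 6 10 → Plan 6.
Borda totals: Plan 7 41, Plan 2 37, Plan 1 13, Plan 8 42, Plan 6 67 → Plan 6.
The two rules agree on Plan 6.

Yes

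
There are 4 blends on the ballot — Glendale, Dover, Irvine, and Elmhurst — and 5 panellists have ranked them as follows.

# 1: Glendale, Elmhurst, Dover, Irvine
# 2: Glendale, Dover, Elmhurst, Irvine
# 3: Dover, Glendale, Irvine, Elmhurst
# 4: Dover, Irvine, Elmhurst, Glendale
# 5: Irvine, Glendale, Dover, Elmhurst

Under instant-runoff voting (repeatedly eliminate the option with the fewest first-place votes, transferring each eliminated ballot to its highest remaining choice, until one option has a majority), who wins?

Round 1: Glendale 2, Dover 2, Irvine 1, Elmhurst 0. Elmhurst has the fewest and is eliminated.
Round 2: Glendale 2, Dover 2, Irvine 1. Irvine has the fewest and is eliminated.
Round 3: Glendale 3, Dover 2. Glendale has a majority.

Glendale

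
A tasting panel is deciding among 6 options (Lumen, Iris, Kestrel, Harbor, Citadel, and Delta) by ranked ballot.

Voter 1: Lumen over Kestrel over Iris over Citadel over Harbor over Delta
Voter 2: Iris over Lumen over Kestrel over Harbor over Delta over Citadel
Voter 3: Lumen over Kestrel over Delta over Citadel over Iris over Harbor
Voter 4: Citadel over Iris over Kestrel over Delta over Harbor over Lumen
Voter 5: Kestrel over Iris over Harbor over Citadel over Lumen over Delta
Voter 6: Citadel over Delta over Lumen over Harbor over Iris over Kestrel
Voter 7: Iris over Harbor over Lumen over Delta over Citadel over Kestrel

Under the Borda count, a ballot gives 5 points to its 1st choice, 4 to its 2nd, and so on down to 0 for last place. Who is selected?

Borda scores:
  Lumen: 5 + 4 + 5 + 0 + 1 + 3 + 3 = 21
  Iris: 3 + 5 + 1 + 4 + 4 + 1 + 5 = 23
  Kestrel: 4 + 3 + 4 + 3 + 5 + 0 + 0 = 19
  Harbor: 1 + 2 + 0 + 1 + 3 + 2 + 4 = 13
  Citadel: 2 + 0 + 2 + 5 + 2 + 5 + 1 = 17
  Delta: 0 + 1 + 3 + 2 + 0 + 4 + 2 = 12
Iris has the highest total.

Iris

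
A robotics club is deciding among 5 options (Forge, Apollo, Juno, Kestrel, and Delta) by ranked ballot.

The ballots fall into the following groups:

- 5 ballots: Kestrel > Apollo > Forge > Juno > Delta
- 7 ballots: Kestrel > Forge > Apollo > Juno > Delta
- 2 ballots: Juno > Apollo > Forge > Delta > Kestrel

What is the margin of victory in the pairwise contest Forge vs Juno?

10

Ballots ranking Forge above Juno: 5+7 = 12.
Ballots ranking Juno above Forge: 2.
Forge wins 12–2, a margin of 10.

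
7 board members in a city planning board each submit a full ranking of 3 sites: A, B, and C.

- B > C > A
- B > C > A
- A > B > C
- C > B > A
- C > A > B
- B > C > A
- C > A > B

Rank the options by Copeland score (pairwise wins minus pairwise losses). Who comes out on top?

Pairwise results:
  A vs B: B wins 4–3.
  A vs C: C wins 6–1.
  B vs C: B wins 4–3.
Copeland scores (wins − losses):
  A: 0 − 2 = -2
  B: 2 − 0 = 2
  C: 1 − 1 = 0
B has the best Copeland score.

B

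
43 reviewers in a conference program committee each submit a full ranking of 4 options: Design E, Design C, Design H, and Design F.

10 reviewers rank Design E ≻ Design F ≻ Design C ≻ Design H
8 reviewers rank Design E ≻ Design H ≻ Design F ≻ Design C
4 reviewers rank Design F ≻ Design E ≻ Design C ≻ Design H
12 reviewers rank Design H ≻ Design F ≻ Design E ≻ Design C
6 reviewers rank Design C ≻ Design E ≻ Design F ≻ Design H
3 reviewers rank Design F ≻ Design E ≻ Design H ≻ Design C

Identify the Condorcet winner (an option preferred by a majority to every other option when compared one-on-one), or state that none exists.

Design E

Head-to-head results (43 voters total):
Design E vs Design C: Design E wins 37–6.
Design E vs Design H: Design E wins 31–12.
Design E vs Design F: Design E wins 24–19.
Design C vs Design H: Design H wins 23–20.
Design C vs Design F: Design F wins 37–6.
Design H vs Design F: Design F wins 23–20.
Design E beats each rival — Design C (37–6), Design H (31–12), Design F (24–19) — so Design E is the Condorcet winner.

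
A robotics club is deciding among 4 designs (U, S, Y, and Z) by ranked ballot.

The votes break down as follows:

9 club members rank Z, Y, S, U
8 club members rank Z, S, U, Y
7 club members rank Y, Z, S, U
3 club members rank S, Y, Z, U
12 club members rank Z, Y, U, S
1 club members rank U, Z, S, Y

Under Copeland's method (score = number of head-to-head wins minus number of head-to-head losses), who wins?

Z

Pairwise results:
  U vs S: S wins 27–13.
  U vs Y: Y wins 31–9.
  U vs Z: Z wins 39–1.
  S vs Y: Y wins 28–12.
  S vs Z: Z wins 37–3.
  Y vs Z: Z wins 30–10.
Copeland scores (wins − losses):
  U: 0 − 3 = -3
  S: 1 − 2 = -1
  Y: 2 − 1 = 1
  Z: 3 − 0 = 3
Z has the best Copeland score.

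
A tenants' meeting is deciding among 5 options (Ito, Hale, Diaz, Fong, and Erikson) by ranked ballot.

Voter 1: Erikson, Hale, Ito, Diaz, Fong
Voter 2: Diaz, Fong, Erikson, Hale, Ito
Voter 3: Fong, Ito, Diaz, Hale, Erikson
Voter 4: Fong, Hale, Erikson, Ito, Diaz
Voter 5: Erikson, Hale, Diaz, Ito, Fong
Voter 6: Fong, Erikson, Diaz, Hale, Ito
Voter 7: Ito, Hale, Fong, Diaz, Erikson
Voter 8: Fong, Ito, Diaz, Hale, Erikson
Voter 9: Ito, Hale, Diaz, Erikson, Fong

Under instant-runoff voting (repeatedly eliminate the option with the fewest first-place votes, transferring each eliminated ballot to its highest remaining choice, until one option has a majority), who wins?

Round 1: Fong 4, Ito 2, Erikson 2, Diaz 1, Hale 0. Hale has the fewest and is eliminated.
Round 2: Fong 4, Ito 2, Erikson 2, Diaz 1. Diaz has the fewest and is eliminated.
Round 3: Fong 5, Ito 2, Erikson 2. Fong has a majority.

Fong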